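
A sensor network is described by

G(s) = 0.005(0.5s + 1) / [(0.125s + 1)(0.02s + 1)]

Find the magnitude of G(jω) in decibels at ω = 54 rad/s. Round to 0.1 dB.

At ω = 54 rad/s:
zero (1 + j54·0.5) = 1 + j27 → |·| ≈ 27.019, ∠ ≈ 87.88°
pole (1 + j54·0.125) = 1 + j6.75 → |·| ≈ 6.8237, ∠ ≈ 81.57°
pole (1 + j54·0.02) = 1 + j1.08 → |·| ≈ 1.4719, ∠ ≈ 47.20°
|G| = 0.005 · 27.019 / (6.8237 · 1.4719) ≈ 0.013451
Gain = 20 log₁₀(0.013451) ≈ -37.42 dB

-37.4 dB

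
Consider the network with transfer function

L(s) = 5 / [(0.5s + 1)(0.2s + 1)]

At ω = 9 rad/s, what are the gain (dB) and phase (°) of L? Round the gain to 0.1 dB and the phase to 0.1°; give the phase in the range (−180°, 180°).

At ω = 9 rad/s:
pole (1 + j9·0.5) = 1 + j4.5 → |·| ≈ 4.6098, ∠ ≈ 77.47°
pole (1 + j9·0.2) = 1 + j1.8 → |·| ≈ 2.0591, ∠ ≈ 60.95°
|L| = 5 · 1 / (4.6098 · 2.0591) ≈ 0.52676
Gain = 20 log₁₀(0.52676) ≈ -5.57 dB
∠L = (0°) − (77.47° + 60.95°) = -138.42°

-5.6 dB, -138.4°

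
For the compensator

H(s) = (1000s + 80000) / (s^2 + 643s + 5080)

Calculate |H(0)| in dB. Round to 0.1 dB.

H(0) = 80000 / 5080 ≈ 15.748
20 log₁₀(15.748) ≈ 23.94 dB

23.9 dB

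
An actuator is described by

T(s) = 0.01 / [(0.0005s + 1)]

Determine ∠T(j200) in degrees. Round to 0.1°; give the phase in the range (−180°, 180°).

-5.7°

At ω = 200 rad/s:
pole (1 + j200·0.0005) = 1 + j0.1 → |·| ≈ 1.005, ∠ ≈ 5.71°
∠T = (0°) − (5.71°) = -5.71°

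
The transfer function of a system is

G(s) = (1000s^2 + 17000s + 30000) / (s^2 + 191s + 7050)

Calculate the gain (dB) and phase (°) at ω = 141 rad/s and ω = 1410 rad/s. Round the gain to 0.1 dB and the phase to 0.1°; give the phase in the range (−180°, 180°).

ω = 141: 56.5 dB, 57.6°; ω = 1410: 60.0 dB, 7.1°

Substitute s = j141:
Numerator: 1000(j141)^2 + 17000(j141) + 30000 = -19851000 + j2397000
Denominator: (j141)^2 + 191(j141) + 7050 = -12831 + j26931
|N| = √(19851000² + 2397000²) ≈ 1.9995e+07, ∠N ≈ 173.11°
|D| = √(12831² + 26931²) ≈ 29831, ∠D ≈ 115.47°
|G| = 1.9995e+07 / 29831 ≈ 670.28
Gain = 20 log₁₀(670.28) ≈ 56.53 dB
∠G = 173.11° − 115.47° = 57.64°

Substitute s = j1410:
Numerator: 1000(j1410)^2 + 17000(j1410) + 30000 = -1988070000 + j23970000
Denominator: (j1410)^2 + 191(j1410) + 7050 = -1981050 + j269310
|N| = √(1988070000² + 23970000²) ≈ 1.9882e+09, ∠N ≈ 179.31°
|D| = √(1981050² + 269310²) ≈ 1.9993e+06, ∠D ≈ 172.26°
|G| = 1.9882e+09 / 1.9993e+06 ≈ 994.45
Gain = 20 log₁₀(994.45) ≈ 59.95 dB
∠G = 179.31° − 172.26° = 7.05°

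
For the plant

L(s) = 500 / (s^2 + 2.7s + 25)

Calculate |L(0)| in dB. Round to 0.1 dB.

26.0 dB

L(0) = 500 / 25 = 20
20 log₁₀(20) ≈ 26.02 dB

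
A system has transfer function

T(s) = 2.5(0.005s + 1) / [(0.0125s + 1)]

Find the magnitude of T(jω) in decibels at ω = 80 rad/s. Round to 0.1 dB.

At ω = 80 rad/s:
zero (1 + j80·0.005) = 1 + j0.4 → |·| ≈ 1.077, ∠ ≈ 21.80°
pole (1 + j80·0.0125) = 1 + j1 → |·| ≈ 1.4142, ∠ ≈ 45.00°
|T| = 2.5 · 1.077 / (1.4142) ≈ 1.9039
Gain = 20 log₁₀(1.9039) ≈ 5.59 dB

5.6 dB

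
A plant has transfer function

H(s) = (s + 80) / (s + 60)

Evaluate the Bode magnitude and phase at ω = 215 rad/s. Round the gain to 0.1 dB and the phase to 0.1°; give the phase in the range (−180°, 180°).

At s = jω = j215:
zero (s+80): 80 + j215 → |·| = √(80²+215²) = √52625 ≈ 229.4, ∠ = arctan(215/80) ≈ 69.59°
pole (s+60): 60 + j215 → |·| = √(60²+215²) = √49825 ≈ 223.22, ∠ = arctan(215/60) ≈ 74.41°
|H| = 1 · 229.4 / 223.22 ≈ 1.0277
Gain = 20 log₁₀(1.0277) ≈ 0.24 dB
∠H = 69.59° − 74.41° = -4.82°

0.2 dB, -4.8°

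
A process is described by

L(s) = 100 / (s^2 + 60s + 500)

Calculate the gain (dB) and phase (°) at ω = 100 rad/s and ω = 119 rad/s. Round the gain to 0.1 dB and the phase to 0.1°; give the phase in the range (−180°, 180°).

Substitute s = j100:
Numerator: 100 = 100 + j0
Denominator: (j100)^2 + 60(j100) + 500 = -9500 + j6000
|N| = √(100² + 0²) ≈ 100, ∠N ≈ 0.00°
|D| = √(9500² + 6000²) ≈ 11236, ∠D ≈ 147.72°
|L| = 100 / 11236 ≈ 0.0089
Gain = 20 log₁₀(0.0089) ≈ -41.01 dB
∠L = 0.00° − 147.72° = -147.72°

Substitute s = j119:
Numerator: 100 = 100 + j0
Denominator: (j119)^2 + 60(j119) + 500 = -13661 + j7140
|N| = √(100² + 0²) ≈ 100, ∠N ≈ 0.00°
|D| = √(13661² + 7140²) ≈ 15414, ∠D ≈ 152.41°
|L| = 100 / 15414 ≈ 0.0064876
Gain = 20 log₁₀(0.0064876) ≈ -43.76 dB
∠L = 0.00° − 152.41° = -152.41°

ω = 100: -41.0 dB, -147.7°; ω = 119: -43.8 dB, -152.4°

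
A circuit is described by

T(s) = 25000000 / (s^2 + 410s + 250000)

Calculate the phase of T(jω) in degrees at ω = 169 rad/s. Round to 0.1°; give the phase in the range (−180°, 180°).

At s = jω = j169:
quadratic: (j169)² + 410·j169 + 250000 = 221439 + j69290 → |·| ≈ 2.3203e+05, ∠ ≈ 17.38°
∠T = 0.00° − 17.38° = -17.38°

-17.4°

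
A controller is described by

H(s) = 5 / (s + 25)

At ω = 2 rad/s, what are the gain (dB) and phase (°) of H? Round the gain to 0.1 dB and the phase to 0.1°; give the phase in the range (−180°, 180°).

At s = jω = j2:
pole (s+25): 25 + j2 → |·| = √(25²+2²) = √629 ≈ 25.08, ∠ = arctan(2/25) ≈ 4.57°
|H| = 5 / 25.08 ≈ 0.19936
Gain = 20 log₁₀(0.19936) ≈ -14.01 dB
∠H = 0.00° − 4.57° = -4.57°

-14.0 dB, -4.6°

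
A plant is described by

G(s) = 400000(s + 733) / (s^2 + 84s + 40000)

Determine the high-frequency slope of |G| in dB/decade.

-20 dB/decade

Each pole contributes −20 dB/decade at high frequency; each zero contributes +20 dB/decade.
Net: 1 zero(s) − 2 pole(s) → -20 dB/decade.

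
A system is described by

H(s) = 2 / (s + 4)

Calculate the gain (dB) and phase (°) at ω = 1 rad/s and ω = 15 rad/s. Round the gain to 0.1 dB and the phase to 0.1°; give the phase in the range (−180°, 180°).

ω = 1: -6.3 dB, -14.0°; ω = 15: -17.8 dB, -75.1°

Substitute s = j1:
Numerator: 2 = 2 + j0
Denominator: (j1) + 4 = 4 + j1
|N| = √(2² + 0²) ≈ 2, ∠N ≈ 0.00°
|D| = √(4² + 1²) ≈ 4.1231, ∠D ≈ 14.04°
|H| = 2 / 4.1231 ≈ 0.48507
Gain = 20 log₁₀(0.48507) ≈ -6.28 dB
∠H = 0.00° − 14.04° = -14.04°

Substitute s = j15:
Numerator: 2 = 2 + j0
Denominator: (j15) + 4 = 4 + j15
|N| = √(2² + 0²) ≈ 2, ∠N ≈ 0.00°
|D| = √(4² + 15²) ≈ 15.524, ∠D ≈ 75.07°
|H| = 2 / 15.524 ≈ 0.12883
Gain = 20 log₁₀(0.12883) ≈ -17.80 dB
∠H = 0.00° − 75.07° = -75.07°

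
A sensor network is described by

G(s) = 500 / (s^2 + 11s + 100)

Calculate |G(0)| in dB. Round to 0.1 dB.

14.0 dB

G(0) = 500 / 100 = 5
20 log₁₀(5) ≈ 13.98 dB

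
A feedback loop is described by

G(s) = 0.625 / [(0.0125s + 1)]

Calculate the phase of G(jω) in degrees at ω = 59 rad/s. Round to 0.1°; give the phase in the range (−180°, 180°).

-36.4°

At ω = 59 rad/s:
pole (1 + j59·0.0125) = 1 + j0.7375 → |·| ≈ 1.2425, ∠ ≈ 36.41°
∠G = (0°) − (36.41°) = -36.41°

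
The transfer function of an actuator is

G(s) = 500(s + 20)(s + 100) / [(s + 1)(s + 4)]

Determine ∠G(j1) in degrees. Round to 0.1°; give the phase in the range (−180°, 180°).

-55.6°

At s = jω = j1:
zero (s+20): 20 + j1 → |·| = √(20²+1²) = √401 ≈ 20.025, ∠ = arctan(1/20) ≈ 2.86°
zero (s+100): 100 + j1 → |·| = √(100²+1²) = √10001 ≈ 100, ∠ = arctan(1/100) ≈ 0.57°
pole (s+1): 1 + j1 → |·| = √(1²+1²) = √2 ≈ 1.4142, ∠ = arctan(1/1) ≈ 45.00°
pole (s+4): 4 + j1 → |·| = √(4²+1²) = √17 ≈ 4.1231, ∠ = arctan(1/4) ≈ 14.04°
∠G = 3.43° − 59.04° = -55.61°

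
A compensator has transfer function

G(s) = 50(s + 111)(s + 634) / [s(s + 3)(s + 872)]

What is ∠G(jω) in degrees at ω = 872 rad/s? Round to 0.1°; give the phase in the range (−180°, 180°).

At s = jω = j872:
zero (s+111): 111 + j872 → |·| = √(111²+872²) = √772705 ≈ 879.04, ∠ = arctan(872/111) ≈ 82.75°
zero (s+634): 634 + j872 → |·| = √(634²+872²) = √1162340 ≈ 1078.1, ∠ = arctan(872/634) ≈ 53.98°
pole (s+3): 3 + j872 → |·| = √(3²+872²) = √760393 ≈ 872.01, ∠ = arctan(872/3) ≈ 89.80°
pole (s+872): 872 + j872 → |·| = √(872²+872²) = √1520768 ≈ 1233.2, ∠ = arctan(872/872) ≈ 45.00°
pole at origin: |s| = 872, ∠ = 90.00° (in denominator)
∠G = 136.73° − 224.80° = -88.07°

-88.1°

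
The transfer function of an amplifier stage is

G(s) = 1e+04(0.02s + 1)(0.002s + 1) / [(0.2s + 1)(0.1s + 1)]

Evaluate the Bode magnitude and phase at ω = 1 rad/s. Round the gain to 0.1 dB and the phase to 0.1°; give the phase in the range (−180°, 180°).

At ω = 1 rad/s:
zero (1 + j1·0.02) = 1 + j0.02 → |·| ≈ 1.0002, ∠ ≈ 1.15°
zero (1 + j1·0.002) = 1 + j0.002 → |·| ≈ 1, ∠ ≈ 0.11°
pole (1 + j1·0.2) = 1 + j0.2 → |·| ≈ 1.0198, ∠ ≈ 11.31°
pole (1 + j1·0.1) = 1 + j0.1 → |·| ≈ 1.005, ∠ ≈ 5.71°
|G| = 1e+04 · 1.0002 · 1 / (1.0198 · 1.005) ≈ 9759
Gain = 20 log₁₀(9759) ≈ 79.79 dB
∠G = (1.15° + 0.11°) − (11.31° + 5.71°) = -15.76°

79.8 dB, -15.8°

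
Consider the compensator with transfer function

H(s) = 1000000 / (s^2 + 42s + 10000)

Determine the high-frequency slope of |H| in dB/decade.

-40 dB/decade

Each pole contributes −20 dB/decade at high frequency; each zero contributes +20 dB/decade.
Net: 0 zero(s) − 2 pole(s) → -40 dB/decade.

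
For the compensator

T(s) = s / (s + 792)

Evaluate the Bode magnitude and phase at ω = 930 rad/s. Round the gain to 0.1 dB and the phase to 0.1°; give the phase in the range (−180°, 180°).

-2.4 dB, 40.4°

At s = jω = j930:
zero at origin: s = j930 → |·| = 930, ∠ = 90.00°
pole (s+792): 792 + j930 → |·| = √(792²+930²) = √1492164 ≈ 1221.5, ∠ = arctan(930/792) ≈ 49.58°
|T| = 1 · 930 / 1221.5 ≈ 0.76136
Gain = 20 log₁₀(0.76136) ≈ -2.37 dB
∠T = 90.00° − 49.58° = 40.42°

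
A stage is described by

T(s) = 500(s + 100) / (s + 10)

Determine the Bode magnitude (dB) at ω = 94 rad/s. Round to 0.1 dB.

At s = jω = j94:
zero (s+100): 100 + j94 → |·| = √(100²+94²) = √18836 ≈ 137.24, ∠ = arctan(94/100) ≈ 43.23°
pole (s+10): 10 + j94 → |·| = √(10²+94²) = √8936 ≈ 94.53, ∠ = arctan(94/10) ≈ 83.93°
|T| = 500 · 137.24 / 94.53 ≈ 725.91
Gain = 20 log₁₀(725.91) ≈ 57.22 dB

57.2 dB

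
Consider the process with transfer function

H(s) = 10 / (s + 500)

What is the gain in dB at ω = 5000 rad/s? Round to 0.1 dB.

Substitute s = j5000:
Numerator: 10 = 10 + j0
Denominator: (j5000) + 500 = 500 + j5000
|N| = √(10² + 0²) ≈ 10, ∠N ≈ 0.00°
|D| = √(500² + 5000²) ≈ 5024.9, ∠D ≈ 84.29°
|H| = 10 / 5024.9 ≈ 0.0019901
Gain = 20 log₁₀(0.0019901) ≈ -54.02 dB

-54.0 dB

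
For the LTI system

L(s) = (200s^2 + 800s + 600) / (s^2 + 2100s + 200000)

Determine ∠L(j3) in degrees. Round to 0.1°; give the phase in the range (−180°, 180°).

Substitute s = j3:
Numerator: 200(j3)^2 + 800(j3) + 600 = -1200 + j2400
Denominator: (j3)^2 + 2100(j3) + 200000 = 199991 + j6300
|N| = √(1200² + 2400²) ≈ 2683.3, ∠N ≈ 116.57°
|D| = √(199991² + 6300²) ≈ 2.0009e+05, ∠D ≈ 1.80°
∠L = 116.57° − 1.80° = 114.77°

114.8°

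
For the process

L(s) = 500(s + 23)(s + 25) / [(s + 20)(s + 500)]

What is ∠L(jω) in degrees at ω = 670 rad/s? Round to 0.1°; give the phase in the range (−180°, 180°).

At s = jω = j670:
zero (s+23): 23 + j670 → |·| = √(23²+670²) = √449429 ≈ 670.39, ∠ = arctan(670/23) ≈ 88.03°
zero (s+25): 25 + j670 → |·| = √(25²+670²) = √449525 ≈ 670.47, ∠ = arctan(670/25) ≈ 87.86°
pole (s+20): 20 + j670 → |·| = √(20²+670²) = √449300 ≈ 670.3, ∠ = arctan(670/20) ≈ 88.29°
pole (s+500): 500 + j670 → |·| = √(500²+670²) = √698900 ≈ 836, ∠ = arctan(670/500) ≈ 53.27°
∠L = 175.89° − 141.56° = 34.33°

34.3°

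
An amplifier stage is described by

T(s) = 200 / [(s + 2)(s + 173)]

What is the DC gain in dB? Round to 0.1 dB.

-4.8 dB

T(0) = 200 / (2·173) ≈ 0.57803
20 log₁₀(0.57803) ≈ -4.76 dB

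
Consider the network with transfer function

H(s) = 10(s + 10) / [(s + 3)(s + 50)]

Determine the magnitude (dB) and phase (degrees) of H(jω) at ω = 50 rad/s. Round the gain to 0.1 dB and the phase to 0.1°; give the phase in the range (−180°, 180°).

-16.8 dB, -52.9°

At s = jω = j50:
zero (s+10): 10 + j50 → |·| = √(10²+50²) = √2600 ≈ 50.99, ∠ = arctan(50/10) ≈ 78.69°
pole (s+3): 3 + j50 → |·| = √(3²+50²) = √2509 ≈ 50.09, ∠ = arctan(50/3) ≈ 86.57°
pole (s+50): 50 + j50 → |·| = √(50²+50²) = √5000 ≈ 70.711, ∠ = arctan(50/50) ≈ 45.00°
|H| = 10 · 50.99 / 3541.9 ≈ 0.14396
Gain = 20 log₁₀(0.14396) ≈ -16.84 dB
∠H = 78.69° − 131.57° = -52.88°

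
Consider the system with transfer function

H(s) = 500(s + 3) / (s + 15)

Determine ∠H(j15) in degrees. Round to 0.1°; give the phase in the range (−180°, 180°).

At s = jω = j15:
zero (s+3): 3 + j15 → |·| = √(3²+15²) = √234 ≈ 15.297, ∠ = arctan(15/3) ≈ 78.69°
pole (s+15): 15 + j15 → |·| = √(15²+15²) = √450 ≈ 21.213, ∠ = arctan(15/15) ≈ 45.00°
∠H = 78.69° − 45.00° = 33.69°

33.7°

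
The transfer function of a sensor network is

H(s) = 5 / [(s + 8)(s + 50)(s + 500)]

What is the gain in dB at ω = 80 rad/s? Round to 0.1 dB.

-117.7 dB

At s = jω = j80:
pole (s+8): 8 + j80 → |·| = √(8²+80²) = √6464 ≈ 80.399, ∠ = arctan(80/8) ≈ 84.29°
pole (s+50): 50 + j80 → |·| = √(50²+80²) = √8900 ≈ 94.34, ∠ = arctan(80/50) ≈ 57.99°
pole (s+500): 500 + j80 → |·| = √(500²+80²) = √256400 ≈ 506.36, ∠ = arctan(80/500) ≈ 9.09°
|H| = 5 / 3.8407e+06 ≈ 1.3018e-06
Gain = 20 log₁₀(1.3018e-06) ≈ -117.71 dB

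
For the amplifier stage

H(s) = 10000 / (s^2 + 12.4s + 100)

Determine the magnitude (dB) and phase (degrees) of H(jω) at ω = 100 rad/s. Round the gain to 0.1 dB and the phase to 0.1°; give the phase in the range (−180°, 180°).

At s = jω = j100:
quadratic: (j100)² + 12.4·j100 + 100 = -9900 + j1240 → |·| ≈ 9977.4, ∠ ≈ 172.86°
|H| = 10000 / 9977.4 ≈ 1.0023
Gain = 20 log₁₀(1.0023) ≈ 0.02 dB
∠H = 0.00° − 172.86° = -172.86°

0.0 dB, -172.9°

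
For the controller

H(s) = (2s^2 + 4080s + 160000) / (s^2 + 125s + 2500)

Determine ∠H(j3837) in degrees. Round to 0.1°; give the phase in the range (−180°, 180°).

Substitute s = j3837:
Numerator: 2(j3837)^2 + 4080(j3837) + 160000 = -29285138 + j15654960
Denominator: (j3837)^2 + 125(j3837) + 2500 = -14720069 + j479625
|N| = √(29285138² + 15654960²) ≈ 3.3207e+07, ∠N ≈ 151.87°
|D| = √(14720069² + 479625²) ≈ 1.4728e+07, ∠D ≈ 178.13°
∠H = 151.87° − 178.13° = -26.26°

-26.3°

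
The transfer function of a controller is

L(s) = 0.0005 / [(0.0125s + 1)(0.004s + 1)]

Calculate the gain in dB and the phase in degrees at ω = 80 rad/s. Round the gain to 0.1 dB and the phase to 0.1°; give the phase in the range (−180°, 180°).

-69.5 dB, -62.7°

At ω = 80 rad/s:
pole (1 + j80·0.0125) = 1 + j1 → |·| ≈ 1.4142, ∠ ≈ 45.00°
pole (1 + j80·0.004) = 1 + j0.32 → |·| ≈ 1.05, ∠ ≈ 17.74°
|L| = 0.0005 · 1 / (1.4142 · 1.05) ≈ 0.00033672
Gain = 20 log₁₀(0.00033672) ≈ -69.45 dB
∠L = (0°) − (45.00° + 17.74°) = -62.74°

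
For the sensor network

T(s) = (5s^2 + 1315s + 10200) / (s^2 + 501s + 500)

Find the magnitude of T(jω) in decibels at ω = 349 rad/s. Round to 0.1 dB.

11.0 dB

Substitute s = j349:
Numerator: 5(j349)^2 + 1315(j349) + 10200 = -598805 + j458935
Denominator: (j349)^2 + 501(j349) + 500 = -121301 + j174849
|N| = √(598805² + 458935²) ≈ 7.5445e+05, ∠N ≈ 142.53°
|D| = √(121301² + 174849²) ≈ 2.1281e+05, ∠D ≈ 124.75°
|T| = 7.5445e+05 / 2.1281e+05 ≈ 3.5452
Gain = 20 log₁₀(3.5452) ≈ 10.99 dB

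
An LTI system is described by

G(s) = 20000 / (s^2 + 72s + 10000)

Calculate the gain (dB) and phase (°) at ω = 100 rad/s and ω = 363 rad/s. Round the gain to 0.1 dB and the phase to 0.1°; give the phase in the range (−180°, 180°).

At s = jω = j100:
quadratic: (j100)² + 72·j100 + 10000 = 0 + j7200 → |·| ≈ 7200, ∠ ≈ 90.00°
|G| = 20000 / 7200 ≈ 2.7778
Gain = 20 log₁₀(2.7778) ≈ 8.87 dB
∠G = 0.00° − 90.00° = -90.00°

At s = jω = j363:
quadratic: (j363)² + 72·j363 + 10000 = -121769 + j26136 → |·| ≈ 1.2454e+05, ∠ ≈ 167.89°
|G| = 20000 / 1.2454e+05 ≈ 0.16059
Gain = 20 log₁₀(0.16059) ≈ -15.89 dB
∠G = 0.00° − 167.89° = -167.89°

ω = 100: 8.9 dB, -90.0°; ω = 363: -15.9 dB, -167.9°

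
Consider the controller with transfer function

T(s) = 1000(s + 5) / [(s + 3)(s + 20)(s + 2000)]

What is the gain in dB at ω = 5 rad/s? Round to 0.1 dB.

At s = jω = j5:
zero (s+5): 5 + j5 → |·| = √(5²+5²) = √50 ≈ 7.0711, ∠ = arctan(5/5) ≈ 45.00°
pole (s+3): 3 + j5 → |·| = √(3²+5²) = √34 ≈ 5.831, ∠ = arctan(5/3) ≈ 59.04°
pole (s+20): 20 + j5 → |·| = √(20²+5²) = √425 ≈ 20.616, ∠ = arctan(5/20) ≈ 14.04°
pole (s+2000): 2000 + j5 → |·| = √(2000²+5²) = √4000025 ≈ 2000, ∠ = arctan(5/2000) ≈ 0.14°
|T| = 1000 · 7.0711 / 2.4042e+05 ≈ 0.029411
Gain = 20 log₁₀(0.029411) ≈ -30.63 dB

-30.6 dB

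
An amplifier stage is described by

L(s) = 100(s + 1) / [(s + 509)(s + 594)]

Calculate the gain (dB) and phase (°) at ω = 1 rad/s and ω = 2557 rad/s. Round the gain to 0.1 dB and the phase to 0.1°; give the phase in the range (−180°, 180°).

ω = 1: -66.6 dB, 44.8°; ω = 2557: -28.6 dB, -65.7°

At s = jω = j1:
zero (s+1): 1 + j1 → |·| = √(1²+1²) = √2 ≈ 1.4142, ∠ = arctan(1/1) ≈ 45.00°
pole (s+509): 509 + j1 → |·| = √(509²+1²) = √259082 ≈ 509, ∠ = arctan(1/509) ≈ 0.11°
pole (s+594): 594 + j1 → |·| = √(594²+1²) = √352837 ≈ 594, ∠ = arctan(1/594) ≈ 0.10°
|L| = 100 · 1.4142 / 3.0235e+05 ≈ 0.00046774
Gain = 20 log₁₀(0.00046774) ≈ -66.60 dB
∠L = 45.00° − 0.21° = 44.79°

At s = jω = j2557:
zero (s+1): 1 + j2557 → |·| = √(1²+2557²) = √6538250 ≈ 2557, ∠ = arctan(2557/1) ≈ 89.98°
pole (s+509): 509 + j2557 → |·| = √(509²+2557²) = √6797330 ≈ 2607.2, ∠ = arctan(2557/509) ≈ 78.74°
pole (s+594): 594 + j2557 → |·| = √(594²+2557²) = √6891085 ≈ 2625.1, ∠ = arctan(2557/594) ≈ 76.92°
|L| = 100 · 2557 / 6.8442e+06 ≈ 0.03736
Gain = 20 log₁₀(0.03736) ≈ -28.55 dB
∠L = 89.98° − 155.66° = -65.68°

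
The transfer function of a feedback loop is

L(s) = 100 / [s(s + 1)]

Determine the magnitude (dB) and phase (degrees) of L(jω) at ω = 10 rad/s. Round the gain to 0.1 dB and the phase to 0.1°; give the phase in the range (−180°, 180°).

At s = jω = j10:
pole (s+1): 1 + j10 → |·| = √(1²+10²) = √101 ≈ 10.05, ∠ = arctan(10/1) ≈ 84.29°
pole at origin: |s| = 10, ∠ = 90.00° (in denominator)
|L| = 100 / 100.5 ≈ 0.99502
Gain = 20 log₁₀(0.99502) ≈ -0.04 dB
∠L = 0.00° − 174.29° = -174.29°

-0.0 dB, -174.3°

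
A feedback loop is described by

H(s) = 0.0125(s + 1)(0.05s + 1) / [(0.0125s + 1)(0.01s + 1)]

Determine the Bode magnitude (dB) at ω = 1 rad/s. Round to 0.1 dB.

-35.0 dB

At ω = 1 rad/s:
zero (1 + j1·1) = 1 + j1 → |·| ≈ 1.4142, ∠ ≈ 45.00°
zero (1 + j1·0.05) = 1 + j0.05 → |·| ≈ 1.0012, ∠ ≈ 2.86°
pole (1 + j1·0.0125) = 1 + j0.0125 → |·| ≈ 1.0001, ∠ ≈ 0.72°
pole (1 + j1·0.01) = 1 + j0.01 → |·| ≈ 1, ∠ ≈ 0.57°
|H| = 0.0125 · 1.4142 · 1.0012 / (1.0001 · 1) ≈ 0.017697
Gain = 20 log₁₀(0.017697) ≈ -35.04 dB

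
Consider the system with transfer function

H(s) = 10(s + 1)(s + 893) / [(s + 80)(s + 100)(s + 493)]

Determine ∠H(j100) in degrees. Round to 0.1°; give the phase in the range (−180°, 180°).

-12.0°

At s = jω = j100:
zero (s+1): 1 + j100 → |·| = √(1²+100²) = √10001 ≈ 100, ∠ = arctan(100/1) ≈ 89.43°
zero (s+893): 893 + j100 → |·| = √(893²+100²) = √807449 ≈ 898.58, ∠ = arctan(100/893) ≈ 6.39°
pole (s+80): 80 + j100 → |·| = √(80²+100²) = √16400 ≈ 128.06, ∠ = arctan(100/80) ≈ 51.34°
pole (s+100): 100 + j100 → |·| = √(100²+100²) = √20000 ≈ 141.42, ∠ = arctan(100/100) ≈ 45.00°
pole (s+493): 493 + j100 → |·| = √(493²+100²) = √253049 ≈ 503.04, ∠ = arctan(100/493) ≈ 11.47°
∠H = 95.82° − 107.81° = -11.99°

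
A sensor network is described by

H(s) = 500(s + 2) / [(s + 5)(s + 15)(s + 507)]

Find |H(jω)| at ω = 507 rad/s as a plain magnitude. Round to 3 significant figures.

0.00137

At s = jω = j507:
zero (s+2): 2 + j507 → |·| = √(2²+507²) = √257053 ≈ 507, ∠ = arctan(507/2) ≈ 89.77°
pole (s+5): 5 + j507 → |·| = √(5²+507²) = √257074 ≈ 507.02, ∠ = arctan(507/5) ≈ 89.43°
pole (s+15): 15 + j507 → |·| = √(15²+507²) = √257274 ≈ 507.22, ∠ = arctan(507/15) ≈ 88.31°
pole (s+507): 507 + j507 → |·| = √(507²+507²) = √514098 ≈ 717.01, ∠ = arctan(507/507) ≈ 45.00°
|H| = 500 · 507 / 1.8439e+08 ≈ 0.0013748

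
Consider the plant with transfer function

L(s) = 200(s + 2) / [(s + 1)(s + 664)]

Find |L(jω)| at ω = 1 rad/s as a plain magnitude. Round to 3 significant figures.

0.476

At s = jω = j1:
zero (s+2): 2 + j1 → |·| = √(2²+1²) = √5 ≈ 2.2361, ∠ = arctan(1/2) ≈ 26.57°
pole (s+1): 1 + j1 → |·| = √(1²+1²) = √2 ≈ 1.4142, ∠ = arctan(1/1) ≈ 45.00°
pole (s+664): 664 + j1 → |·| = √(664²+1²) = √440897 ≈ 664, ∠ = arctan(1/664) ≈ 0.09°
|L| = 200 · 2.2361 / 939.03 ≈ 0.47626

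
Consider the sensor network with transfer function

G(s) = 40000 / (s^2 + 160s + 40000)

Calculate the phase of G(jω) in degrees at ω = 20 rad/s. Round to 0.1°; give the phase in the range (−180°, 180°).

At s = jω = j20:
quadratic: (j20)² + 160·j20 + 40000 = 39600 + j3200 → |·| ≈ 39729, ∠ ≈ 4.62°
∠G = 0.00° − 4.62° = -4.62°

-4.6°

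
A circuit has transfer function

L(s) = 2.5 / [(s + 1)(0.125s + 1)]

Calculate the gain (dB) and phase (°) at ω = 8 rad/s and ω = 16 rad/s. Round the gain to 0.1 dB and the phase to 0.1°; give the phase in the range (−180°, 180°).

ω = 8: -13.2 dB, -127.9°; ω = 16: -23.1 dB, -149.9°

At ω = 8 rad/s:
pole (1 + j8·1) = 1 + j8 → |·| ≈ 8.0623, ∠ ≈ 82.87°
pole (1 + j8·0.125) = 1 + j1 → |·| ≈ 1.4142, ∠ ≈ 45.00°
|L| = 2.5 · 1 / (8.0623 · 1.4142) ≈ 0.21927
Gain = 20 log₁₀(0.21927) ≈ -13.18 dB
∠L = (0°) − (82.87° + 45.00°) = -127.87°

At ω = 16 rad/s:
pole (1 + j16·1) = 1 + j16 → |·| ≈ 16.031, ∠ ≈ 86.42°
pole (1 + j16·0.125) = 1 + j2 → |·| ≈ 2.2361, ∠ ≈ 63.43°
|L| = 2.5 · 1 / (16.031 · 2.2361) ≈ 0.069741
Gain = 20 log₁₀(0.069741) ≈ -23.13 dB
∠L = (0°) − (86.42° + 63.43°) = -149.85°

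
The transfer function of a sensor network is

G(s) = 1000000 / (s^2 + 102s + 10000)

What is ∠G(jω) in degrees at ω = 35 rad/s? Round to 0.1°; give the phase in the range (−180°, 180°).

-22.1°

At s = jω = j35:
quadratic: (j35)² + 102·j35 + 10000 = 8775 + j3570 → |·| ≈ 9473.4, ∠ ≈ 22.14°
∠G = 0.00° − 22.14° = -22.14°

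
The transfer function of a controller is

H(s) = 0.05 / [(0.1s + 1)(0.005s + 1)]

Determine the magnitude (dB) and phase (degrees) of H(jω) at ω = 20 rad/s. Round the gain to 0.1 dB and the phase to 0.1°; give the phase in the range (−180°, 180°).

At ω = 20 rad/s:
pole (1 + j20·0.1) = 1 + j2 → |·| ≈ 2.2361, ∠ ≈ 63.43°
pole (1 + j20·0.005) = 1 + j0.1 → |·| ≈ 1.005, ∠ ≈ 5.71°
|H| = 0.05 · 1 / (2.2361 · 1.005) ≈ 0.022249
Gain = 20 log₁₀(0.022249) ≈ -33.05 dB
∠H = (0°) − (63.43° + 5.71°) = -69.14°

-33.1 dB, -69.1°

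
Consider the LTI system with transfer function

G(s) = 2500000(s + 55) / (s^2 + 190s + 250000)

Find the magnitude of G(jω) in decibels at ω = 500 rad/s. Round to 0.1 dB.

At s = jω = j500:
zero (s+55): 55 + j500 → |·| = √(55²+500²) = √253025 ≈ 503.02, ∠ = arctan(500/55) ≈ 83.72°
quadratic: (j500)² + 190·j500 + 250000 = 0 + j95000 → |·| ≈ 95000, ∠ ≈ 90.00°
|G| = 2500000 · 503.02 / 95000 ≈ 13237
Gain = 20 log₁₀(13237) ≈ 82.44 dB

82.4 dB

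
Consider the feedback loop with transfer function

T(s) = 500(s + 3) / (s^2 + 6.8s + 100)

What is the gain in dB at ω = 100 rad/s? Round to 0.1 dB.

14.1 dB

At s = jω = j100:
zero (s+3): 3 + j100 → |·| = √(3²+100²) = √10009 ≈ 100.04, ∠ = arctan(100/3) ≈ 88.28°
quadratic: (j100)² + 6.8·j100 + 100 = -9900 + j680 → |·| ≈ 9923.3, ∠ ≈ 176.07°
|T| = 500 · 100.04 / 9923.3 ≈ 5.0407
Gain = 20 log₁₀(5.0407) ≈ 14.05 dB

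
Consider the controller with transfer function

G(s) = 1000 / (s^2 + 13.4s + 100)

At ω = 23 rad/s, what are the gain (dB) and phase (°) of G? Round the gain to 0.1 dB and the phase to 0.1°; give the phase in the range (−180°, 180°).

At s = jω = j23:
quadratic: (j23)² + 13.4·j23 + 100 = -429 + j308.2 → |·| ≈ 528.23, ∠ ≈ 144.31°
|G| = 1000 / 528.23 ≈ 1.8931
Gain = 20 log₁₀(1.8931) ≈ 5.54 dB
∠G = 0.00° − 144.31° = -144.31°

5.5 dB, -144.3°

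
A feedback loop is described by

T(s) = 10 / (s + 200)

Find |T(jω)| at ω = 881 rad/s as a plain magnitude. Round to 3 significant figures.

At s = jω = j881:
pole (s+200): 200 + j881 → |·| = √(200²+881²) = √816161 ≈ 903.42, ∠ = arctan(881/200) ≈ 77.21°
|T| = 10 / 903.42 ≈ 0.011069

0.0111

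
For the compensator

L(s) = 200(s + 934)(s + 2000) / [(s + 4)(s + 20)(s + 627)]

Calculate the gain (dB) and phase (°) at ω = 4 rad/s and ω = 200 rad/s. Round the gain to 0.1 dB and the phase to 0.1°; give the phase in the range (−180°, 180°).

ω = 4: 74.3 dB, -56.3°; ω = 200: 23.2 dB, -173.0°

At s = jω = j4:
zero (s+934): 934 + j4 → |·| = √(934²+4²) = √872372 ≈ 934.01, ∠ = arctan(4/934) ≈ 0.25°
zero (s+2000): 2000 + j4 → |·| = √(2000²+4²) = √4000016 ≈ 2000, ∠ = arctan(4/2000) ≈ 0.11°
pole (s+4): 4 + j4 → |·| = √(4²+4²) = √32 ≈ 5.6569, ∠ = arctan(4/4) ≈ 45.00°
pole (s+20): 20 + j4 → |·| = √(20²+4²) = √416 ≈ 20.396, ∠ = arctan(4/20) ≈ 11.31°
pole (s+627): 627 + j4 → |·| = √(627²+4²) = √393145 ≈ 627.01, ∠ = arctan(4/627) ≈ 0.37°
|L| = 200 · 1.868e+06 / 72343 ≈ 5164.3
Gain = 20 log₁₀(5164.3) ≈ 74.26 dB
∠L = 0.36° − 56.68° = -56.32°

At s = jω = j200:
zero (s+934): 934 + j200 → |·| = √(934²+200²) = √912356 ≈ 955.17, ∠ = arctan(200/934) ≈ 12.09°
zero (s+2000): 2000 + j200 → |·| = √(2000²+200²) = √4040000 ≈ 2010, ∠ = arctan(200/2000) ≈ 5.71°
pole (s+4): 4 + j200 → |·| = √(4²+200²) = √40016 ≈ 200.04, ∠ = arctan(200/4) ≈ 88.85°
pole (s+20): 20 + j200 → |·| = √(20²+200²) = √40400 ≈ 201, ∠ = arctan(200/20) ≈ 84.29°
pole (s+627): 627 + j200 → |·| = √(627²+200²) = √433129 ≈ 658.13, ∠ = arctan(200/627) ≈ 17.69°
|L| = 200 · 1.9199e+06 / 2.6462e+07 ≈ 14.511
Gain = 20 log₁₀(14.511) ≈ 23.23 dB
∠L = 17.80° − 190.83° = -173.03°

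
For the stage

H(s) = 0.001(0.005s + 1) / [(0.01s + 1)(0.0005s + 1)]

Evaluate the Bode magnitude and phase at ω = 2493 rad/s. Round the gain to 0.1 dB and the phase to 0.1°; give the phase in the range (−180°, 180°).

-70.1 dB, -53.6°

At ω = 2493 rad/s:
zero (1 + j2493·0.005) = 1 + j12.465 → |·| ≈ 12.505, ∠ ≈ 85.41°
pole (1 + j2493·0.01) = 1 + j24.93 → |·| ≈ 24.95, ∠ ≈ 87.70°
pole (1 + j2493·0.0005) = 1 + j1.2465 → |·| ≈ 1.598, ∠ ≈ 51.26°
|H| = 0.001 · 12.505 / (24.95 · 1.598) ≈ 0.00031364
Gain = 20 log₁₀(0.00031364) ≈ -70.07 dB
∠H = (85.41°) − (87.70° + 51.26°) = -53.55°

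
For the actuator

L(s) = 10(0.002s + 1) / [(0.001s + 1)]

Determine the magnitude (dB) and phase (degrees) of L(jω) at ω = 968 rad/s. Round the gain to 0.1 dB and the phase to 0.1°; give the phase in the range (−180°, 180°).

At ω = 968 rad/s:
zero (1 + j968·0.002) = 1 + j1.936 → |·| ≈ 2.179, ∠ ≈ 62.68°
pole (1 + j968·0.001) = 1 + j0.968 → |·| ≈ 1.3918, ∠ ≈ 44.07°
|L| = 10 · 2.179 / (1.3918) ≈ 15.656
Gain = 20 log₁₀(15.656) ≈ 23.89 dB
∠L = (62.68°) − (44.07°) = 18.61°

23.9 dB, 18.6°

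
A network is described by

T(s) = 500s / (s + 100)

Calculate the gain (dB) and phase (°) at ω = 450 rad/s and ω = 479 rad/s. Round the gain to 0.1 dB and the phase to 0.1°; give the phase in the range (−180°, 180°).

ω = 450: 53.8 dB, 12.5°; ω = 479: 53.8 dB, 11.8°

At s = jω = j450:
zero at origin: s = j450 → |·| = 450, ∠ = 90.00°
pole (s+100): 100 + j450 → |·| = √(100²+450²) = √212500 ≈ 460.98, ∠ = arctan(450/100) ≈ 77.47°
|T| = 500 · 450 / 460.98 ≈ 488.09
Gain = 20 log₁₀(488.09) ≈ 53.77 dB
∠T = 90.00° − 77.47° = 12.53°

At s = jω = j479:
zero at origin: s = j479 → |·| = 479, ∠ = 90.00°
pole (s+100): 100 + j479 → |·| = √(100²+479²) = √239441 ≈ 489.33, ∠ = arctan(479/100) ≈ 78.21°
|T| = 500 · 479 / 489.33 ≈ 489.44
Gain = 20 log₁₀(489.44) ≈ 53.79 dB
∠T = 90.00° − 78.21° = 11.79°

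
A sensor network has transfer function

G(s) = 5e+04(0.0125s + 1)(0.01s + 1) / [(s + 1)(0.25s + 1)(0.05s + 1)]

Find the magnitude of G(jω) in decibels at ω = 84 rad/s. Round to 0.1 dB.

21.9 dB

At ω = 84 rad/s:
zero (1 + j84·0.0125) = 1 + j1.05 → |·| ≈ 1.45, ∠ ≈ 46.40°
zero (1 + j84·0.01) = 1 + j0.84 → |·| ≈ 1.306, ∠ ≈ 40.03°
pole (1 + j84·1) = 1 + j84 → |·| ≈ 84.006, ∠ ≈ 89.32°
pole (1 + j84·0.25) = 1 + j21 → |·| ≈ 21.024, ∠ ≈ 87.27°
pole (1 + j84·0.05) = 1 + j4.2 → |·| ≈ 4.3174, ∠ ≈ 76.61°
|G| = 5e+04 · 1.45 · 1.306 / (84.006 · 21.024 · 4.3174) ≈ 12.417
Gain = 20 log₁₀(12.417) ≈ 21.88 dB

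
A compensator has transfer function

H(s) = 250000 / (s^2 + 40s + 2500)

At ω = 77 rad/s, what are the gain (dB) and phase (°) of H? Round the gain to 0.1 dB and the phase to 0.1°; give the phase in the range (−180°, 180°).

34.7 dB, -138.1°

At s = jω = j77:
quadratic: (j77)² + 40·j77 + 2500 = -3429 + j3080 → |·| ≈ 4609.2, ∠ ≈ 138.07°
|H| = 250000 / 4609.2 ≈ 54.239
Gain = 20 log₁₀(54.239) ≈ 34.69 dB
∠H = 0.00° − 138.07° = -138.07°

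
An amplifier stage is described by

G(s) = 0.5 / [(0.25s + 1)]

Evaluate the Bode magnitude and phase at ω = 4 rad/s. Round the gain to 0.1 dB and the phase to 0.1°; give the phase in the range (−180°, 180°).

-9.0 dB, -45.0°

At ω = 4 rad/s:
pole (1 + j4·0.25) = 1 + j1 → |·| ≈ 1.4142, ∠ ≈ 45.00°
|G| = 0.5 · 1 / (1.4142) ≈ 0.35356
Gain = 20 log₁₀(0.35356) ≈ -9.03 dB
∠G = (0°) − (45.00°) = -45.00°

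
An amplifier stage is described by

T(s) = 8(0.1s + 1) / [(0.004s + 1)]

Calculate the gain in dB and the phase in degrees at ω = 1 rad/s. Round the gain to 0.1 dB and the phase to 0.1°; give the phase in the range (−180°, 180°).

18.1 dB, 5.5°

At ω = 1 rad/s:
zero (1 + j1·0.1) = 1 + j0.1 → |·| ≈ 1.005, ∠ ≈ 5.71°
pole (1 + j1·0.004) = 1 + j0.004 → |·| ≈ 1, ∠ ≈ 0.23°
|T| = 8 · 1.005 / (1) ≈ 8.04
Gain = 20 log₁₀(8.04) ≈ 18.11 dB
∠T = (5.71°) − (0.23°) = 5.48°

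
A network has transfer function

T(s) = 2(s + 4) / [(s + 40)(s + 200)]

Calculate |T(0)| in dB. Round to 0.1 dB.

T(0) = 2·4 / (40·200) = 0.001
20 log₁₀(0.001) ≈ -60.00 dB

-60.0 dB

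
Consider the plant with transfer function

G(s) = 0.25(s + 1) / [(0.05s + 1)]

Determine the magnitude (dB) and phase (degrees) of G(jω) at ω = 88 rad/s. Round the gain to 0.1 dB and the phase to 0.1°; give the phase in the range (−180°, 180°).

13.8 dB, 12.2°

At ω = 88 rad/s:
zero (1 + j88·1) = 1 + j88 → |·| ≈ 88.006, ∠ ≈ 89.35°
pole (1 + j88·0.05) = 1 + j4.4 → |·| ≈ 4.5122, ∠ ≈ 77.20°
|G| = 0.25 · 88.006 / (4.5122) ≈ 4.876
Gain = 20 log₁₀(4.876) ≈ 13.76 dB
∠G = (89.35°) − (77.20°) = 12.15°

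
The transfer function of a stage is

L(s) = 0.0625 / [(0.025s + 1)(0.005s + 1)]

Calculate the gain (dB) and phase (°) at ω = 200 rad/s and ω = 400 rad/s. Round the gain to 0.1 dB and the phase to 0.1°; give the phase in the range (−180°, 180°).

ω = 200: -41.2 dB, -123.7°; ω = 400: -51.1 dB, -147.7°

At ω = 200 rad/s:
pole (1 + j200·0.025) = 1 + j5 → |·| ≈ 5.099, ∠ ≈ 78.69°
pole (1 + j200·0.005) = 1 + j1 → |·| ≈ 1.4142, ∠ ≈ 45.00°
|L| = 0.0625 · 1 / (5.099 · 1.4142) ≈ 0.0086673
Gain = 20 log₁₀(0.0086673) ≈ -41.24 dB
∠L = (0°) − (78.69° + 45.00°) = -123.69°

At ω = 400 rad/s:
pole (1 + j400·0.025) = 1 + j10 → |·| ≈ 10.05, ∠ ≈ 84.29°
pole (1 + j400·0.005) = 1 + j2 → |·| ≈ 2.2361, ∠ ≈ 63.43°
|L| = 0.0625 · 1 / (10.05 · 2.2361) ≈ 0.0027811
Gain = 20 log₁₀(0.0027811) ≈ -51.12 dB
∠L = (0°) − (84.29° + 63.43°) = -147.72°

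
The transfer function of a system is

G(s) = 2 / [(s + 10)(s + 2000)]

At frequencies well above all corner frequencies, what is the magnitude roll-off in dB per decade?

Each pole contributes −20 dB/decade at high frequency; each zero contributes +20 dB/decade.
Net: 0 zero(s) − 2 pole(s) → -40 dB/decade.

-40 dB/decade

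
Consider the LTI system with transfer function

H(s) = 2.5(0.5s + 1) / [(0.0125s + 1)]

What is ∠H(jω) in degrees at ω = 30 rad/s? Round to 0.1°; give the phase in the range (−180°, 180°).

65.6°

At ω = 30 rad/s:
zero (1 + j30·0.5) = 1 + j15 → |·| ≈ 15.033, ∠ ≈ 86.19°
pole (1 + j30·0.0125) = 1 + j0.375 → |·| ≈ 1.068, ∠ ≈ 20.56°
∠H = (86.19°) − (20.56°) = 65.63°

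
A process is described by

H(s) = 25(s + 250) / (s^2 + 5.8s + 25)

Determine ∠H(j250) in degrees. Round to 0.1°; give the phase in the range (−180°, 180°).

-133.7°

At s = jω = j250:
zero (s+250): 250 + j250 → |·| = √(250²+250²) = √125000 ≈ 353.55, ∠ = arctan(250/250) ≈ 45.00°
quadratic: (j250)² + 5.8·j250 + 25 = -62475 + j1450 → |·| ≈ 62492, ∠ ≈ 178.67°
∠H = 45.00° − 178.67° = -133.67°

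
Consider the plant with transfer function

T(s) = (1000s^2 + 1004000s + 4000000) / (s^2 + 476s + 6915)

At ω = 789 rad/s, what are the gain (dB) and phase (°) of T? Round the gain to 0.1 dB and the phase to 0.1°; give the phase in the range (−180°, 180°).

62.9 dB, -20.6°

Substitute s = j789:
Numerator: 1000(j789)^2 + 1004000(j789) + 4000000 = -618521000 + j792156000
Denominator: (j789)^2 + 476(j789) + 6915 = -615606 + j375564
|N| = √(618521000² + 792156000²) ≈ 1.005e+09, ∠N ≈ 127.98°
|D| = √(615606² + 375564²) ≈ 7.2112e+05, ∠D ≈ 148.61°
|T| = 1.005e+09 / 7.2112e+05 ≈ 1393.7
Gain = 20 log₁₀(1393.7) ≈ 62.88 dB
∠T = 127.98° − 148.61° = -20.63°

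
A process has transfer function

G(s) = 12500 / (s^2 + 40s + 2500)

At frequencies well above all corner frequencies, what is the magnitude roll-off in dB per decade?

Each pole contributes −20 dB/decade at high frequency; each zero contributes +20 dB/decade.
Net: 0 zero(s) − 2 pole(s) → -40 dB/decade.

-40 dB/decade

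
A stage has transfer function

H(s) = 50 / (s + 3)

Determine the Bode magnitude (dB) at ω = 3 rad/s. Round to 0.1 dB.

Substitute s = j3:
Numerator: 50 = 50 + j0
Denominator: (j3) + 3 = 3 + j3
|N| = √(50² + 0²) ≈ 50, ∠N ≈ 0.00°
|D| = √(3² + 3²) ≈ 4.2426, ∠D ≈ 45.00°
|H| = 50 / 4.2426 ≈ 11.785
Gain = 20 log₁₀(11.785) ≈ 21.43 dB

21.4 dB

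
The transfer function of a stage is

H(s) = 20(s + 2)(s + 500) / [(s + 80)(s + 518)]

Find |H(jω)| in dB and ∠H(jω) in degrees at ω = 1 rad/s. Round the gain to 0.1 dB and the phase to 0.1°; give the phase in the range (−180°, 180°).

-5.4 dB, 25.9°

At s = jω = j1:
zero (s+2): 2 + j1 → |·| = √(2²+1²) = √5 ≈ 2.2361, ∠ = arctan(1/2) ≈ 26.57°
zero (s+500): 500 + j1 → |·| = √(500²+1²) = √250001 ≈ 500, ∠ = arctan(1/500) ≈ 0.11°
pole (s+80): 80 + j1 → |·| = √(80²+1²) = √6401 ≈ 80.006, ∠ = arctan(1/80) ≈ 0.72°
pole (s+518): 518 + j1 → |·| = √(518²+1²) = √268325 ≈ 518, ∠ = arctan(1/518) ≈ 0.11°
|H| = 20 · 1118 / 41443 ≈ 0.53954
Gain = 20 log₁₀(0.53954) ≈ -5.36 dB
∠H = 26.68° − 0.83° = 25.85°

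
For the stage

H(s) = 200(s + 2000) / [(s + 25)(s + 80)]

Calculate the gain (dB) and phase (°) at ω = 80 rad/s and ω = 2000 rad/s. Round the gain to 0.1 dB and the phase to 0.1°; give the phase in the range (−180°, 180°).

ω = 80: 32.5 dB, -115.4°; ω = 2000: -17.0 dB, -132.0°

At s = jω = j80:
zero (s+2000): 2000 + j80 → |·| = √(2000²+80²) = √4006400 ≈ 2001.6, ∠ = arctan(80/2000) ≈ 2.29°
pole (s+25): 25 + j80 → |·| = √(25²+80²) = √7025 ≈ 83.815, ∠ = arctan(80/25) ≈ 72.65°
pole (s+80): 80 + j80 → |·| = √(80²+80²) = √12800 ≈ 113.14, ∠ = arctan(80/80) ≈ 45.00°
|H| = 200 · 2001.6 / 9482.8 ≈ 42.215
Gain = 20 log₁₀(42.215) ≈ 32.51 dB
∠H = 2.29° − 117.65° = -115.36°

At s = jω = j2000:
zero (s+2000): 2000 + j2000 → |·| = √(2000²+2000²) = √8000000 ≈ 2828.4, ∠ = arctan(2000/2000) ≈ 45.00°
pole (s+25): 25 + j2000 → |·| = √(25²+2000²) = √4000625 ≈ 2000.2, ∠ = arctan(2000/25) ≈ 89.28°
pole (s+80): 80 + j2000 → |·| = √(80²+2000²) = √4006400 ≈ 2001.6, ∠ = arctan(2000/80) ≈ 87.71°
|H| = 200 · 2828.4 / 4.0036e+06 ≈ 0.14129
Gain = 20 log₁₀(0.14129) ≈ -17.00 dB
∠H = 45.00° − 176.99° = -131.99°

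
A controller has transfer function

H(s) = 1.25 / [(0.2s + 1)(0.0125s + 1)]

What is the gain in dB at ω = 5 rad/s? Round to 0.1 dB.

-1.1 dB

At ω = 5 rad/s:
pole (1 + j5·0.2) = 1 + j1 → |·| ≈ 1.4142, ∠ ≈ 45.00°
pole (1 + j5·0.0125) = 1 + j0.0625 → |·| ≈ 1.002, ∠ ≈ 3.58°
|H| = 1.25 · 1 / (1.4142 · 1.002) ≈ 0.88213
Gain = 20 log₁₀(0.88213) ≈ -1.09 dB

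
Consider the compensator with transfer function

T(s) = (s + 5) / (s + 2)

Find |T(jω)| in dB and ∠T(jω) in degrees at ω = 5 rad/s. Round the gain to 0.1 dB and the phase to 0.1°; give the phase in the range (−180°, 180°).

At s = jω = j5:
zero (s+5): 5 + j5 → |·| = √(5²+5²) = √50 ≈ 7.0711, ∠ = arctan(5/5) ≈ 45.00°
pole (s+2): 2 + j5 → |·| = √(2²+5²) = √29 ≈ 5.3852, ∠ = arctan(5/2) ≈ 68.20°
|T| = 1 · 7.0711 / 5.3852 ≈ 1.3131
Gain = 20 log₁₀(1.3131) ≈ 2.37 dB
∠T = 45.00° − 68.20° = -23.20°

2.4 dB, -23.2°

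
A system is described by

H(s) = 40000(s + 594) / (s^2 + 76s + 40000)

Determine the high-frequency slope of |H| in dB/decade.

-20 dB/decade

Each pole contributes −20 dB/decade at high frequency; each zero contributes +20 dB/decade.
Net: 1 zero(s) − 2 pole(s) → -20 dB/decade.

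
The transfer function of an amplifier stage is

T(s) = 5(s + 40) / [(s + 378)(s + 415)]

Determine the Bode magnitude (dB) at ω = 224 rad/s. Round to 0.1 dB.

-45.2 dB

At s = jω = j224:
zero (s+40): 40 + j224 → |·| = √(40²+224²) = √51776 ≈ 227.54, ∠ = arctan(224/40) ≈ 79.88°
pole (s+378): 378 + j224 → |·| = √(378²+224²) = √193060 ≈ 439.39, ∠ = arctan(224/378) ≈ 30.65°
pole (s+415): 415 + j224 → |·| = √(415²+224²) = √222401 ≈ 471.59, ∠ = arctan(224/415) ≈ 28.36°
|T| = 5 · 227.54 / 2.0721e+05 ≈ 0.0054906
Gain = 20 log₁₀(0.0054906) ≈ -45.21 dB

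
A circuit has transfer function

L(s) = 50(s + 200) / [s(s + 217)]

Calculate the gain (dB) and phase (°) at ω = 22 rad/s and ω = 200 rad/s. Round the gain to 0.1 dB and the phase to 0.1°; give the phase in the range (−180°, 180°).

ω = 22: 6.4 dB, -89.5°; ω = 200: -12.4 dB, -87.7°

At s = jω = j22:
zero (s+200): 200 + j22 → |·| = √(200²+22²) = √40484 ≈ 201.21, ∠ = arctan(22/200) ≈ 6.28°
pole (s+217): 217 + j22 → |·| = √(217²+22²) = √47573 ≈ 218.11, ∠ = arctan(22/217) ≈ 5.79°
pole at origin: |s| = 22, ∠ = 90.00° (in denominator)
|L| = 50 · 201.21 / 4798.4 ≈ 2.0966
Gain = 20 log₁₀(2.0966) ≈ 6.43 dB
∠L = 6.28° − 95.79° = -89.51°

At s = jω = j200:
zero (s+200): 200 + j200 → |·| = √(200²+200²) = √80000 ≈ 282.84, ∠ = arctan(200/200) ≈ 45.00°
pole (s+217): 217 + j200 → |·| = √(217²+200²) = √87089 ≈ 295.11, ∠ = arctan(200/217) ≈ 42.67°
pole at origin: |s| = 200, ∠ = 90.00° (in denominator)
|L| = 50 · 282.84 / 59022 ≈ 0.23961
Gain = 20 log₁₀(0.23961) ≈ -12.41 dB
∠L = 45.00° − 132.67° = -87.67°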